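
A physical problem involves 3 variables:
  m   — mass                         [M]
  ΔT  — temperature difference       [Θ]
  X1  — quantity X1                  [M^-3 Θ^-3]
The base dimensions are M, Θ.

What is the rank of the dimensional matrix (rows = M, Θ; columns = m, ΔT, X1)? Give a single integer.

Exponent matrix [M,Θ] × [m,ΔT,X1]:
  M: [ 1  0 -3]
  Θ: [ 0  1 -3]
RREF → pivots at {m,ΔT} ⇒ r = 2

2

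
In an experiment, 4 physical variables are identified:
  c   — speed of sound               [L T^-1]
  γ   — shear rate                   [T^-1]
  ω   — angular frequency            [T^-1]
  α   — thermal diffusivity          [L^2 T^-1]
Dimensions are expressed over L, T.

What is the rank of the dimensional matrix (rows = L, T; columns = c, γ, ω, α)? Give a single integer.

2

Exponent matrix [L,T] × [c,γ,ω,α]:
  L: [ 1  0  0  2]
  T: [-1 -1 -1 -1]
Echelon form has 2 nonzero rows (pivots: c,γ)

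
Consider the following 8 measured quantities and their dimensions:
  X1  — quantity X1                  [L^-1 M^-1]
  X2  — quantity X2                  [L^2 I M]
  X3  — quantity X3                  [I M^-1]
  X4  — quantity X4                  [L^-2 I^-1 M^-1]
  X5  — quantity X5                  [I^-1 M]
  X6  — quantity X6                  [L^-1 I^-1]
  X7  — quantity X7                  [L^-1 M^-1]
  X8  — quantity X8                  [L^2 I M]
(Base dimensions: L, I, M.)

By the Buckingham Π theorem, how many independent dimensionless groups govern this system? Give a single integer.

Dimensional matrix (L×I×M by X1×X2×X3×X4×X5×X6×X7×X8):
  L: [-1  2  0 -2  0 -1 -1  2]
  I: [ 0  1  1 -1 -1 -1  0  1]
  M: [-1  1 -1 -1  1  0 -1  1]
Row reduction gives pivot columns X1,X2; rank = 2
n=8, r=2 ⇒ 6 dimensionless groups

6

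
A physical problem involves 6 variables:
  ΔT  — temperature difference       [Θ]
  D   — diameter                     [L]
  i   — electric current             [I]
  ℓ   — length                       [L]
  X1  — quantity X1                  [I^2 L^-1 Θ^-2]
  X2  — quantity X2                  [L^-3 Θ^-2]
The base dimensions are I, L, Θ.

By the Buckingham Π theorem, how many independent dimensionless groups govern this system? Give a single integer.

Dimensional matrix (I×L×Θ by ΔT×D×i×ℓ×X1×X2):
  I: [ 0  0  1  0  2  0]
  L: [ 0  1  0  1 -1 -3]
  Θ: [ 1  0  0  0 -2 -2]
Echelon form has 3 nonzero rows (pivots: ΔT,D,i)
n=6, r=3 ⇒ 3 dimensionless groups

3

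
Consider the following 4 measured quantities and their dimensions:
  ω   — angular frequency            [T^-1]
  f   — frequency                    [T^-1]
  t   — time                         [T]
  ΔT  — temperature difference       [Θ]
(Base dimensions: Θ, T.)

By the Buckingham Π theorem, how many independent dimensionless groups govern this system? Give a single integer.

2

Dimensional matrix (Θ×T by ω×f×t×ΔT):
  Θ: [ 0  0  0  1]
  T: [-1 -1  1  0]
Echelon form has 2 nonzero rows (pivots: ω,ΔT)
n=4, r=2 ⇒ 2 dimensionless groups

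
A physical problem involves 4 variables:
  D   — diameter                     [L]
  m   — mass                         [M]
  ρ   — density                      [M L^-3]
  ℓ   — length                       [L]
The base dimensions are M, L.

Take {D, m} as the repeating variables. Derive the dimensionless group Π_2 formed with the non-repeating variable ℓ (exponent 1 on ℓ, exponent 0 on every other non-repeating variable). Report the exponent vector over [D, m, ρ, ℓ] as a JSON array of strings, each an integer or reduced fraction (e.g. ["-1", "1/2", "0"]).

["-1", "0", "0", "1"]

Exponent matrix [M,L] × [D,m,ρ,ℓ]:
  M: [ 0  1  1  0]
  L: [ 1  0 -3  1]
RREF → pivots at {D,m} ⇒ r = 2
Pivot set = {D,m}, free = {ρ,ℓ}
RREF:
  r0: [   1    0   -3    1]
  r1: [   0    1    1    0]
Fix exponent of ℓ at 1, ρ at 0; solve each RREF row for its pivot's exponent:
  r0: exp(D) + (1)·1 = 0 ⇒ exp(D) = -1
  r1: exp(m) + (0)·1 = 0 ⇒ exp(m) = 0
Π_2 = D^-1 · ℓ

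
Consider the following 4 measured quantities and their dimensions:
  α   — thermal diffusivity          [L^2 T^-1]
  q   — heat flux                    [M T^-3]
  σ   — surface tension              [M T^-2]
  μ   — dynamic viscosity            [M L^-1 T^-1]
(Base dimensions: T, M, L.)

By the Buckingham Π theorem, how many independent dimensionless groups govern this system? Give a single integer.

1

Exponent matrix [T,M,L] × [α,q,σ,μ]:
  T: [-1 -3 -2 -1]
  M: [ 0  1  1  1]
  L: [ 2  0  0 -1]
RREF → pivots at {α,q,σ} ⇒ r = 3
n=4, r=3 ⇒ 1 dimensionless group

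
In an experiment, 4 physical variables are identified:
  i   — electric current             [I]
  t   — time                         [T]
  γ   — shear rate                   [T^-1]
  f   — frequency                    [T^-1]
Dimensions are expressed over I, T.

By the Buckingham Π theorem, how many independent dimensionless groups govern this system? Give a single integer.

2

Exponent matrix [I,T] × [i,t,γ,f]:
  I: [ 1  0  0  0]
  T: [ 0  1 -1 -1]
Echelon form has 2 nonzero rows (pivots: i,t)
4 vars − rank 2 = 2 Π groups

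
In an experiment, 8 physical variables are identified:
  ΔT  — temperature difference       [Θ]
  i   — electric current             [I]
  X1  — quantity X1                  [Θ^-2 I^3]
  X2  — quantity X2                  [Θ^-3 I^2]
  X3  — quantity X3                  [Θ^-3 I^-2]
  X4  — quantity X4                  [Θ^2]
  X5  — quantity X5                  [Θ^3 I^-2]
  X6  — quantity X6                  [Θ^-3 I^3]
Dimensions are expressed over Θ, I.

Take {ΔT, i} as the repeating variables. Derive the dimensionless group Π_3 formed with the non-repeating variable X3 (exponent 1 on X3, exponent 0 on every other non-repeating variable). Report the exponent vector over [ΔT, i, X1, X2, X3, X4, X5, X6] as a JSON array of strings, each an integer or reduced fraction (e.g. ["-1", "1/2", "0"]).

Exponent matrix [Θ,I] × [ΔT,i,X1,X2,X3,X4,X5,X6]:
  Θ: [ 1  0 -2 -3 -3  2  3 -3]
  I: [ 0  1  3  2 -2  0 -2  3]
Row reduction gives pivot columns ΔT,i; rank = 2
Pivot set = {ΔT,i}, free = {X1,X2,X3,X4,X5,X6}
RREF:
  r0: [   1    0   -2   -3   -3    2    3   -3]
  r1: [   0    1    3    2   -2    0   -2    3]
Fix exponent of X3 at 1, X1 at 0, X2 at 0, X4 at 0, X5 at 0, X6 at 0; solve each RREF row for its pivot's exponent:
  r0: exp(ΔT) + (-3)·1 = 0 ⇒ exp(ΔT) = 3
  r1: exp(i) + (-2)·1 = 0 ⇒ exp(i) = 2
Π_3 = ΔT^3 · i^2 · X3

["3", "2", "0", "0", "1", "0", "0", "0"]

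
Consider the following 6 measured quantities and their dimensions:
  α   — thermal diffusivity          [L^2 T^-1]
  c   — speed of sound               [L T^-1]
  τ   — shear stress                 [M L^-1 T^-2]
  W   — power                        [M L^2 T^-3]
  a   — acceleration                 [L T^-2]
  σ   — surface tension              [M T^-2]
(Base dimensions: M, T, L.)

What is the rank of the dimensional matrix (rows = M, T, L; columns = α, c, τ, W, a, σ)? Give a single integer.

3

Exponent matrix [M,T,L] × [α,c,τ,W,a,σ]:
  M: [ 0  0  1  1  0  1]
  T: [-1 -1 -2 -3 -2 -2]
  L: [ 2  1 -1  2  1  0]
Row reduction gives pivot columns α,c,τ; rank = 3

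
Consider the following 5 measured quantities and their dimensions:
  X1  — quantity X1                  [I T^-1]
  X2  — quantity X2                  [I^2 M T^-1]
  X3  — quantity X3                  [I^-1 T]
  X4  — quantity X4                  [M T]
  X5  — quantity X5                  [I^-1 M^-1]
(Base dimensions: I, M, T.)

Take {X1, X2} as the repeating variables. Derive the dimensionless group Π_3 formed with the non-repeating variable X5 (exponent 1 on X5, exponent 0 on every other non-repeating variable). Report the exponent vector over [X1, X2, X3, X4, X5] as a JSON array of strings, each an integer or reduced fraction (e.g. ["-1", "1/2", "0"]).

Dimensional matrix (I×M×T by X1×X2×X3×X4×X5):
  I: [ 1  2 -1  0 -1]
  M: [ 0  1  0  1 -1]
  T: [-1 -1  1  1  0]
Echelon form has 2 nonzero rows (pivots: X1,X2)
Repeat: X1,X2; free: X3,X4,X5
RREF:
  r0: [   1    0   -1   -2    1]
  r1: [   0    1    0    1   -1]
  r2: [   0    0    0    0    0]
Fix exponent of X5 at 1, X3 at 0, X4 at 0; solve each RREF row for its pivot's exponent:
  r0: exp(X1) + (1)·1 = 0 ⇒ exp(X1) = -1
  r1: exp(X2) + (-1)·1 = 0 ⇒ exp(X2) = 1
Π_3 = X1^-1 · X2 · X5

["-1", "1", "0", "0", "1"]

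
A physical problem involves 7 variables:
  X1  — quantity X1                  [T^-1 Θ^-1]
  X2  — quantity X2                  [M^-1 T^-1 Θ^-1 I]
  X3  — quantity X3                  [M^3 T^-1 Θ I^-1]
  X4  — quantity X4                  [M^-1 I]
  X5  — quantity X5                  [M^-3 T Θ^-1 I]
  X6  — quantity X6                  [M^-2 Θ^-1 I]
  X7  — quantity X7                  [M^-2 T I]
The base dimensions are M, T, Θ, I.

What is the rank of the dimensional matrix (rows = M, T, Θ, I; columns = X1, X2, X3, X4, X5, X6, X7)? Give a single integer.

3

Write exponents as rows M,T,Θ,I / cols X1,X2,X3,X4,X5,X6,X7:
  M: [ 0 -1  3 -1 -3 -2 -2]
  T: [-1 -1 -1  0  1  0  1]
  Θ: [-1 -1  1  0 -1 -1  0]
  I: [ 0  1 -1  1  1  1  1]
RREF → pivots at {X1,X2,X3} ⇒ r = 3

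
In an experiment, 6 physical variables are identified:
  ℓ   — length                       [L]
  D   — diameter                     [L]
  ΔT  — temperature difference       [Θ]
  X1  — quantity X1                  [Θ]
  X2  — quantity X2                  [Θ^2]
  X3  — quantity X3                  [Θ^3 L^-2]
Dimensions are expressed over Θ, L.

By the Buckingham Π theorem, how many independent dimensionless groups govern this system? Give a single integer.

4

Dimensional matrix (Θ×L by ℓ×D×ΔT×X1×X2×X3):
  Θ: [ 0  0  1  1  2  3]
  L: [ 1  1  0  0  0 -2]
Row reduction gives pivot columns ℓ,ΔT; rank = 2
n=6, r=2 ⇒ 4 dimensionless groups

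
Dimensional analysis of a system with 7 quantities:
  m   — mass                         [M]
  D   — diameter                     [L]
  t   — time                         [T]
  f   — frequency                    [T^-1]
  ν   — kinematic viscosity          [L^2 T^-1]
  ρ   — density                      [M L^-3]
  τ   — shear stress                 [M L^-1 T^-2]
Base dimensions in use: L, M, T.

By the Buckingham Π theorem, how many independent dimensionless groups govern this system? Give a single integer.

Write exponents as rows L,M,T / cols m,D,t,f,ν,ρ,τ:
  L: [ 0  1  0  0  2 -3 -1]
  M: [ 1  0  0  0  0  1  1]
  T: [ 0  0  1 -1 -1  0 -2]
Echelon form has 3 nonzero rows (pivots: m,D,t)
7 vars − rank 3 = 4 Π groups

4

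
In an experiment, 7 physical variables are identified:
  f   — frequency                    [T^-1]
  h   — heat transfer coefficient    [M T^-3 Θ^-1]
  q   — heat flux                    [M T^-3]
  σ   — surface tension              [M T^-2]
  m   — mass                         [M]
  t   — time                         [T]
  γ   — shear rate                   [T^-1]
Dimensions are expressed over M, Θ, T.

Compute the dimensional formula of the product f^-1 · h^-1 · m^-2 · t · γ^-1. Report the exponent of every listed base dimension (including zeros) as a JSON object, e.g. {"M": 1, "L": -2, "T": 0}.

Write exponents as rows M,Θ,T / cols f,h,q,σ,m,t,γ:
  M: [ 0  1  1  1  1  0  0]
  Θ: [ 0 -1  0  0  0  0  0]
  T: [-1 -3 -3 -2  0  1 -1]
  [M]: (-1)·0+(-1)·1+(-2)·1+(1)·0+(-1)·0 = -3
  [Θ]: (-1)·0+(-1)·-1+(-2)·0+(1)·0+(-1)·0 = 1
  [T]: (-1)·-1+(-1)·-3+(-2)·0+(1)·1+(-1)·-1 = 6
⇒ M^-3 Θ T^6

{"M": -3, "Θ": 1, "T": 6}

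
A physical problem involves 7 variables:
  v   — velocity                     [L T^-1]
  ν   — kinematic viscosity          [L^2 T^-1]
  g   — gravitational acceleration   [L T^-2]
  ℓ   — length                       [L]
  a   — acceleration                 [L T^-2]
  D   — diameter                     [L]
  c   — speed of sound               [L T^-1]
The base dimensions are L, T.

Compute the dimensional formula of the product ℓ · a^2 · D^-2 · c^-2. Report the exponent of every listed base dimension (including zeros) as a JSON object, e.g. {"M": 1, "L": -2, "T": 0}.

Dimensional matrix (L×T by v×ν×g×ℓ×a×D×c):
  L: [ 1  2  1  1  1  1  1]
  T: [-1 -1 -2  0 -2  0 -1]
  [L]: (1)·1+(2)·1+(-2)·1+(-2)·1 = -1
  [T]: (1)·0+(2)·-2+(-2)·0+(-2)·-1 = -2
⇒ L^-1 T^-2

{"L": -1, "T": -2}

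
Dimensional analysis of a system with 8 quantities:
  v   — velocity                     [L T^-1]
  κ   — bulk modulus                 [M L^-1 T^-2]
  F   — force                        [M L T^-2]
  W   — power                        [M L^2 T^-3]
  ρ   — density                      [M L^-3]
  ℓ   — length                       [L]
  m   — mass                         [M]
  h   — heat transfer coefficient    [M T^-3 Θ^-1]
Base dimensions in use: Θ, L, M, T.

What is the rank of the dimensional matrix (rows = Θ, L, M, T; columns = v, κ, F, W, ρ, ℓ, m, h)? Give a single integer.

Dimensional matrix (Θ×L×M×T by v×κ×F×W×ρ×ℓ×m×h):
  Θ: [ 0  0  0  0  0  0  0 -1]
  L: [ 1 -1  1  2 -3  1  0  0]
  M: [ 0  1  1  1  1  0  1  1]
  T: [-1 -2 -2 -3  0  0  0 -3]
Echelon form has 4 nonzero rows (pivots: v,κ,F,h)

4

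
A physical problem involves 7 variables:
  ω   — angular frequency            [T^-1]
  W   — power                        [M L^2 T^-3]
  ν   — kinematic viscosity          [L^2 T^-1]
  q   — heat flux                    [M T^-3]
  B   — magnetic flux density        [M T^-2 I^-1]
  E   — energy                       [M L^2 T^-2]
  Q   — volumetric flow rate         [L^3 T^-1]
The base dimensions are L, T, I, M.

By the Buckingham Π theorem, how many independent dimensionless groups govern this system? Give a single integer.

3

Write exponents as rows L,T,I,M / cols ω,W,ν,q,B,E,Q:
  L: [ 0  2  2  0  0  2  3]
  T: [-1 -3 -1 -3 -2 -2 -1]
  I: [ 0  0  0  0 -1  0  0]
  M: [ 0  1  0  1  1  1  0]
Row reduction gives pivot columns ω,W,ν,B; rank = 4
n=7, r=4 ⇒ 3 dimensionless groups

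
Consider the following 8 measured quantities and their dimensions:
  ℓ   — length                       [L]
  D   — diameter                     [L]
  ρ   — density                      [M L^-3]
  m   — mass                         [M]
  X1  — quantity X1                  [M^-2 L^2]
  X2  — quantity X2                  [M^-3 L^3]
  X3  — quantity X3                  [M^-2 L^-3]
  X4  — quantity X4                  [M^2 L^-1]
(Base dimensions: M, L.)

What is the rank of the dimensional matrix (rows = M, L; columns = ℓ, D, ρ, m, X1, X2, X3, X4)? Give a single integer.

Dimensional matrix (M×L by ℓ×D×ρ×m×X1×X2×X3×X4):
  M: [ 0  0  1  1 -2 -3 -2  2]
  L: [ 1  1 -3  0  2  3 -3 -1]
Row reduction gives pivot columns ℓ,ρ; rank = 2

2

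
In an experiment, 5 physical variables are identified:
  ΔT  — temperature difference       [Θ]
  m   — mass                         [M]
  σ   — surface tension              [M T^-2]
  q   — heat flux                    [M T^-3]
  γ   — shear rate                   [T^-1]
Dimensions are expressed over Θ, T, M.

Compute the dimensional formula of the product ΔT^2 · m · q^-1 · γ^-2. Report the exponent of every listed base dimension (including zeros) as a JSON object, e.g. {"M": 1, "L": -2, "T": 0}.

{"Θ": 2, "T": 5, "M": 0}

Dimensional matrix (Θ×T×M by ΔT×m×σ×q×γ):
  Θ: [ 1  0  0  0  0]
  T: [ 0  0 -2 -3 -1]
  M: [ 0  1  1  1  0]
  [Θ]: (2)·1+(1)·0+(-1)·0+(-2)·0 = 2
  [T]: (2)·0+(1)·0+(-1)·-3+(-2)·-1 = 5
  [M]: (2)·0+(1)·1+(-1)·1+(-2)·0 = 0
⇒ Θ^2 T^5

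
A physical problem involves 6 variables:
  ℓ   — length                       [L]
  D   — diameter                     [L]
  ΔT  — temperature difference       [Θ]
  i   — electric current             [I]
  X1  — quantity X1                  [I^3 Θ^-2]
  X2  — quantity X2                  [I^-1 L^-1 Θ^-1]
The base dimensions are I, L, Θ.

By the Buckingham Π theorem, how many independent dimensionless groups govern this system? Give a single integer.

Dimensional matrix (I×L×Θ by ℓ×D×ΔT×i×X1×X2):
  I: [ 0  0  0  1  3 -1]
  L: [ 1  1  0  0  0 -1]
  Θ: [ 0  0  1  0 -2 -1]
RREF → pivots at {ℓ,ΔT,i} ⇒ r = 3
6 vars − rank 3 = 3 Π groups

3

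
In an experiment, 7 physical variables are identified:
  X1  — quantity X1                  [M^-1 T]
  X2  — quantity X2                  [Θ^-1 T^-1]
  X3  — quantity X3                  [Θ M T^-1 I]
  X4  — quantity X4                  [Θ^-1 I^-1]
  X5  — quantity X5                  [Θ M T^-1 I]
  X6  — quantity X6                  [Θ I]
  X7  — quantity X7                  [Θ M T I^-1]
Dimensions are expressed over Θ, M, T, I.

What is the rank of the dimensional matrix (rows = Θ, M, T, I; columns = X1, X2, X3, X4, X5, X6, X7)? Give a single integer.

Exponent matrix [Θ,M,T,I] × [X1,X2,X3,X4,X5,X6,X7]:
  Θ: [ 0 -1  1 -1  1  1  1]
  M: [-1  0  1  0  1  0  1]
  T: [ 1 -1 -1  0 -1  0  1]
  I: [ 0  0  1 -1  1  1 -1]
RREF → pivots at {X1,X2,X3} ⇒ r = 3

3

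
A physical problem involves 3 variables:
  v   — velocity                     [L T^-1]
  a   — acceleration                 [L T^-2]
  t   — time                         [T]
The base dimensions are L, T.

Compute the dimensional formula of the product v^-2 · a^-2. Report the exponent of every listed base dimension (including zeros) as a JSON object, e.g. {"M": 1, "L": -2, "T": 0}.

Exponent matrix [L,T] × [v,a,t]:
  L: [ 1  1  0]
  T: [-1 -2  1]
  [L]: (-2)·1+(-2)·1 = -4
  [T]: (-2)·-1+(-2)·-2 = 6
⇒ L^-4 T^6

{"L": -4, "T": 6}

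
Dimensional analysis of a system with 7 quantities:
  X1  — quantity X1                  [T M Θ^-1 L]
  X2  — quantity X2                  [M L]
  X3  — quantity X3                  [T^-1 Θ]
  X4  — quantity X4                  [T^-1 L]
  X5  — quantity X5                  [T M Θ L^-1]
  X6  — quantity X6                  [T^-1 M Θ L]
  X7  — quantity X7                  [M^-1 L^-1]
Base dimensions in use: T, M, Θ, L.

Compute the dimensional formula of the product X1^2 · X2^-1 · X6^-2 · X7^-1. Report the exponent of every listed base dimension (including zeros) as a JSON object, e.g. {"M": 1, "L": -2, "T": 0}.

{"T": 4, "M": 0, "Θ": -4, "L": 0}

Write exponents as rows T,M,Θ,L / cols X1,X2,X3,X4,X5,X6,X7:
  T: [ 1  0 -1 -1  1 -1  0]
  M: [ 1  1  0  0  1  1 -1]
  Θ: [-1  0  1  0  1  1  0]
  L: [ 1  1  0  1 -1  1 -1]
  [T]: (2)·1+(-1)·0+(-2)·-1+(-1)·0 = 4
  [M]: (2)·1+(-1)·1+(-2)·1+(-1)·-1 = 0
  [Θ]: (2)·-1+(-1)·0+(-2)·1+(-1)·0 = -4
  [L]: (2)·1+(-1)·1+(-2)·1+(-1)·-1 = 0
⇒ T^4 Θ^-4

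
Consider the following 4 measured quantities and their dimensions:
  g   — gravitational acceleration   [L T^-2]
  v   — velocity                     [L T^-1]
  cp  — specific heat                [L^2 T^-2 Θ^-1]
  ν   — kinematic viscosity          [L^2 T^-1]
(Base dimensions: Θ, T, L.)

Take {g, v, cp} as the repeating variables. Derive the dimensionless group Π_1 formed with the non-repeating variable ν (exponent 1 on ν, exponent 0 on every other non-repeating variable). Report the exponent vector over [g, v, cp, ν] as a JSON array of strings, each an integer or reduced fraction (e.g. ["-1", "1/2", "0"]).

["1", "-3", "0", "1"]

Write exponents as rows Θ,T,L / cols g,v,cp,ν:
  Θ: [ 0  0 -1  0]
  T: [-2 -1 -2 -1]
  L: [ 1  1  2  2]
Echelon form has 3 nonzero rows (pivots: g,v,cp)
Pivot set = {g,v,cp}, free = {ν}
RREF:
  r0: [   1    0    0   -1]
  r1: [   0    1    0    3]
  r2: [   0    0    1    0]
Fix exponent of ν at 1; solve each RREF row for its pivot's exponent:
  r0: exp(g) + (-1)·1 = 0 ⇒ exp(g) = 1
  r1: exp(v) + (3)·1 = 0 ⇒ exp(v) = -3
  r2: exp(cp) + (0)·1 = 0 ⇒ exp(cp) = 0
Π_1 = g · v^-3 · ν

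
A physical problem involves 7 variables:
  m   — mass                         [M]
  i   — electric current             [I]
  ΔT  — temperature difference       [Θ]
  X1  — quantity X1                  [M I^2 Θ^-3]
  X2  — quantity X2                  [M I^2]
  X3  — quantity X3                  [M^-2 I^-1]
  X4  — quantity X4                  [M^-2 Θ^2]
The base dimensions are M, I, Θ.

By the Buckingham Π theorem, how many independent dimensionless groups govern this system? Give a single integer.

Exponent matrix [M,I,Θ] × [m,i,ΔT,X1,X2,X3,X4]:
  M: [ 1  0  0  1  1 -2 -2]
  I: [ 0  1  0  2  2 -1  0]
  Θ: [ 0  0  1 -3  0  0  2]
Row reduction gives pivot columns m,i,ΔT; rank = 3
7 vars − rank 3 = 4 Π groups

4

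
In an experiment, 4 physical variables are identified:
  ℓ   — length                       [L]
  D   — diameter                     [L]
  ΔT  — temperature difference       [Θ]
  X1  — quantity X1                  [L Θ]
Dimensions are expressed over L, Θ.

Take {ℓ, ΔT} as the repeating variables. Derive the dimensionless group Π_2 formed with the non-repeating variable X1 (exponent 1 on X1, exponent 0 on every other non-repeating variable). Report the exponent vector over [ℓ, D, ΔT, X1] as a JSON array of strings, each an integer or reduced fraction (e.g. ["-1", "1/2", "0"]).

["-1", "0", "-1", "1"]

Exponent matrix [L,Θ] × [ℓ,D,ΔT,X1]:
  L: [ 1  1  0  1]
  Θ: [ 0  0  1  1]
Row reduction gives pivot columns ℓ,ΔT; rank = 2
Pivot set = {ℓ,ΔT}, free = {D,X1}
RREF:
  r0: [   1    1    0    1]
  r1: [   0    0    1    1]
Fix exponent of X1 at 1, D at 0; solve each RREF row for its pivot's exponent:
  r0: exp(ℓ) + (1)·1 = 0 ⇒ exp(ℓ) = -1
  r1: exp(ΔT) + (1)·1 = 0 ⇒ exp(ΔT) = -1
Π_2 = ℓ^-1 · ΔT^-1 · X1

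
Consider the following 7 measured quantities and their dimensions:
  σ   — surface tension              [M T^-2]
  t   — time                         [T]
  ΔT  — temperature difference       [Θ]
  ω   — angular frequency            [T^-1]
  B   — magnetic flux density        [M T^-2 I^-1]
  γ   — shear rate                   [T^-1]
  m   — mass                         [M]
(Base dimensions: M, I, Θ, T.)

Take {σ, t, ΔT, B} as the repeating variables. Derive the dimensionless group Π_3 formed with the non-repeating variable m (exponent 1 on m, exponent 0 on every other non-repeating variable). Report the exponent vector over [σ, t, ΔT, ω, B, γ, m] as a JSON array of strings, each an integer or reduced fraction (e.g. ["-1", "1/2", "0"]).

Write exponents as rows M,I,Θ,T / cols σ,t,ΔT,ω,B,γ,m:
  M: [ 1  0  0  0  1  0  1]
  I: [ 0  0  0  0 -1  0  0]
  Θ: [ 0  0  1  0  0  0  0]
  T: [-2  1  0 -1 -2 -1  0]
RREF → pivots at {σ,t,ΔT,B} ⇒ r = 4
Repeat: σ,t,ΔT,B; free: ω,γ,m
RREF:
  r0: [   1    0    0    0    0    0    1]
  r1: [   0    1    0   -1    0   -1    2]
  r2: [   0    0    1    0    0    0    0]
  r3: [   0    0    0    0    1    0    0]
Fix exponent of m at 1, ω at 0, γ at 0; solve each RREF row for its pivot's exponent:
  r0: exp(σ) + (1)·1 = 0 ⇒ exp(σ) = -1
  r1: exp(t) + (2)·1 = 0 ⇒ exp(t) = -2
  r2: exp(ΔT) + (0)·1 = 0 ⇒ exp(ΔT) = 0
  r3: exp(B) + (0)·1 = 0 ⇒ exp(B) = 0
Π_3 = σ^-1 · t^-2 · m

["-1", "-2", "0", "0", "0", "0", "1"]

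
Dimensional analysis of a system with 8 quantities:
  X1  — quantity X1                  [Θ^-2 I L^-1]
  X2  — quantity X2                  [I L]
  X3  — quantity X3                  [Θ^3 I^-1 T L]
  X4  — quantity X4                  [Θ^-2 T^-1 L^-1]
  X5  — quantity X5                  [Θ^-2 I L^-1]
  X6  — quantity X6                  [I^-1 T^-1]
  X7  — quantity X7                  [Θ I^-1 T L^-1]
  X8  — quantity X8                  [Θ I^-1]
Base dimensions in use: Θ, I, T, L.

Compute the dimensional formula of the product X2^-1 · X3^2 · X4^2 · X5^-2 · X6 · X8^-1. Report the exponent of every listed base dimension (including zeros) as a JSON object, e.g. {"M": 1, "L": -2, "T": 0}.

{"Θ": 5, "I": -5, "T": -1, "L": 1}

Exponent matrix [Θ,I,T,L] × [X1,X2,X3,X4,X5,X6,X7,X8]:
  Θ: [-2  0  3 -2 -2  0  1  1]
  I: [ 1  1 -1  0  1 -1 -1 -1]
  T: [ 0  0  1 -1  0 -1  1  0]
  L: [-1  1  1 -1 -1  0 -1  0]
  [Θ]: (-1)·0+(2)·3+(2)·-2+(-2)·-2+(1)·0+(-1)·1 = 5
  [I]: (-1)·1+(2)·-1+(2)·0+(-2)·1+(1)·-1+(-1)·-1 = -5
  [T]: (-1)·0+(2)·1+(2)·-1+(-2)·0+(1)·-1+(-1)·0 = -1
  [L]: (-1)·1+(2)·1+(2)·-1+(-2)·-1+(1)·0+(-1)·0 = 1
⇒ Θ^5 I^-5 T^-1 L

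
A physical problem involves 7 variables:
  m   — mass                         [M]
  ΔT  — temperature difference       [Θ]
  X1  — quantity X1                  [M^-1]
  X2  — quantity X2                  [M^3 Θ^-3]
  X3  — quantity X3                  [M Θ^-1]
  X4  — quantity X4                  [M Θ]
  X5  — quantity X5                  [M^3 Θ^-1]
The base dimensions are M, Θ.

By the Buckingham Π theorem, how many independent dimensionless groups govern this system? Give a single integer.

5

Write exponents as rows M,Θ / cols m,ΔT,X1,X2,X3,X4,X5:
  M: [ 1  0 -1  3  1  1  3]
  Θ: [ 0  1  0 -3 -1  1 -1]
Row reduction gives pivot columns m,ΔT; rank = 2
Π count = n − r = 7 − 2 = 5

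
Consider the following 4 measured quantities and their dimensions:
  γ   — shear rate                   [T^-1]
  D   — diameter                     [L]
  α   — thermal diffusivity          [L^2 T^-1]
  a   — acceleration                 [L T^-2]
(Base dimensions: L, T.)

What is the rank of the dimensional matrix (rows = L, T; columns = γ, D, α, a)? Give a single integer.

Write exponents as rows L,T / cols γ,D,α,a:
  L: [ 0  1  2  1]
  T: [-1  0 -1 -2]
Echelon form has 2 nonzero rows (pivots: γ,D)

2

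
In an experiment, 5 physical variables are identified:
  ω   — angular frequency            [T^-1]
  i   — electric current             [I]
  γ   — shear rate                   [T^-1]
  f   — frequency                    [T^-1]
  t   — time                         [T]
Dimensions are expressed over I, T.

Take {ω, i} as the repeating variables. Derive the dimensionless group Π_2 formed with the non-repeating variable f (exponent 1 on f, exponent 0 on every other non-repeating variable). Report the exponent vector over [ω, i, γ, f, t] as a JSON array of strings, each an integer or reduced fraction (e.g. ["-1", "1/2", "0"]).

["-1", "0", "0", "1", "0"]

Exponent matrix [I,T] × [ω,i,γ,f,t]:
  I: [ 0  1  0  0  0]
  T: [-1  0 -1 -1  1]
Echelon form has 2 nonzero rows (pivots: ω,i)
Pivot set = {ω,i}, free = {γ,f,t}
RREF:
  r0: [   1    0    1    1   -1]
  r1: [   0    1    0    0    0]
Fix exponent of f at 1, γ at 0, t at 0; solve each RREF row for its pivot's exponent:
  r0: exp(ω) + (1)·1 = 0 ⇒ exp(ω) = -1
  r1: exp(i) + (0)·1 = 0 ⇒ exp(i) = 0
Π_2 = ω^-1 · f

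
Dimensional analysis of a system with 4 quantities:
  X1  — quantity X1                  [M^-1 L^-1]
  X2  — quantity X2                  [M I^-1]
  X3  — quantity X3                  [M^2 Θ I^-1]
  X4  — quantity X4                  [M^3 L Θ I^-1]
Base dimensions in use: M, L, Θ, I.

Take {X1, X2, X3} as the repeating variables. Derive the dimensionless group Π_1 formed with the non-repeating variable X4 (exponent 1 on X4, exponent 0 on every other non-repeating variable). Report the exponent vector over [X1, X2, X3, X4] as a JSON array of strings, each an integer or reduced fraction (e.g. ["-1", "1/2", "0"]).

Exponent matrix [M,L,Θ,I] × [X1,X2,X3,X4]:
  M: [-1  1  2  3]
  L: [-1  0  0  1]
  Θ: [ 0  0  1  1]
  I: [ 0 -1 -1 -1]
Row reduction gives pivot columns X1,X2,X3; rank = 3
Repeat: X1,X2,X3; free: X4
RREF:
  r0: [   1    0    0   -1]
  r1: [   0    1    0    0]
  r2: [   0    0    1    1]
  r3: [   0    0    0    0]
Fix exponent of X4 at 1; solve each RREF row for its pivot's exponent:
  r0: exp(X1) + (-1)·1 = 0 ⇒ exp(X1) = 1
  r1: exp(X2) + (0)·1 = 0 ⇒ exp(X2) = 0
  r2: exp(X3) + (1)·1 = 0 ⇒ exp(X3) = -1
Π_1 = X1 · X3^-1 · X4

["1", "0", "-1", "1"]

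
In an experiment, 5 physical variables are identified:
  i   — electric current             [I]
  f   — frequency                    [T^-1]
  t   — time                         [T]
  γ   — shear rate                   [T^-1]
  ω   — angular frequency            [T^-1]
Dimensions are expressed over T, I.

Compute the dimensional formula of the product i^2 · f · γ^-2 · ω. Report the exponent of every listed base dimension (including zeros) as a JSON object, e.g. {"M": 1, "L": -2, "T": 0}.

Exponent matrix [T,I] × [i,f,t,γ,ω]:
  T: [ 0 -1  1 -1 -1]
  I: [ 1  0  0  0  0]
  [T]: (2)·0+(1)·-1+(-2)·-1+(1)·-1 = 0
  [I]: (2)·1+(1)·0+(-2)·0+(1)·0 = 2
⇒ I^2

{"T": 0, "I": 2}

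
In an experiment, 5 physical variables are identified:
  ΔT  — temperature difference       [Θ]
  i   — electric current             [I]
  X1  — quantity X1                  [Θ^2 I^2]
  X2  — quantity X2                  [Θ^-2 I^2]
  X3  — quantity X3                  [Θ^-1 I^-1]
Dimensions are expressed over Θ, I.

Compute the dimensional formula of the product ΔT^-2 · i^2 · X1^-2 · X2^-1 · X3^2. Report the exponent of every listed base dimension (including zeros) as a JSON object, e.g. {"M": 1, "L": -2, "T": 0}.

{"Θ": -6, "I": -6}

Exponent matrix [Θ,I] × [ΔT,i,X1,X2,X3]:
  Θ: [ 1  0  2 -2 -1]
  I: [ 0  1  2  2 -1]
  [Θ]: (-2)·1+(2)·0+(-2)·2+(-1)·-2+(2)·-1 = -6
  [I]: (-2)·0+(2)·1+(-2)·2+(-1)·2+(2)·-1 = -6
⇒ Θ^-6 I^-6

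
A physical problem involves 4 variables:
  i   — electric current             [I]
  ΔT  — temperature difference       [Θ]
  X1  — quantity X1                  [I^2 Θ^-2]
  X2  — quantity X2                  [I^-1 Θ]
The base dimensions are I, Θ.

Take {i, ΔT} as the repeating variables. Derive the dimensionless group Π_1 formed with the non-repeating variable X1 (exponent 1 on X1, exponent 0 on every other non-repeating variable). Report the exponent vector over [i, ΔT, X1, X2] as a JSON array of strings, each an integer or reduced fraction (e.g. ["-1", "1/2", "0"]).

Exponent matrix [I,Θ] × [i,ΔT,X1,X2]:
  I: [ 1  0  2 -1]
  Θ: [ 0  1 -2  1]
Row reduction gives pivot columns i,ΔT; rank = 2
Repeat: i,ΔT; free: X1,X2
RREF:
  r0: [   1    0    2   -1]
  r1: [   0    1   -2    1]
Fix exponent of X1 at 1, X2 at 0; solve each RREF row for its pivot's exponent:
  r0: exp(i) + (2)·1 = 0 ⇒ exp(i) = -2
  r1: exp(ΔT) + (-2)·1 = 0 ⇒ exp(ΔT) = 2
Π_1 = i^-2 · ΔT^2 · X1

["-2", "2", "1", "0"]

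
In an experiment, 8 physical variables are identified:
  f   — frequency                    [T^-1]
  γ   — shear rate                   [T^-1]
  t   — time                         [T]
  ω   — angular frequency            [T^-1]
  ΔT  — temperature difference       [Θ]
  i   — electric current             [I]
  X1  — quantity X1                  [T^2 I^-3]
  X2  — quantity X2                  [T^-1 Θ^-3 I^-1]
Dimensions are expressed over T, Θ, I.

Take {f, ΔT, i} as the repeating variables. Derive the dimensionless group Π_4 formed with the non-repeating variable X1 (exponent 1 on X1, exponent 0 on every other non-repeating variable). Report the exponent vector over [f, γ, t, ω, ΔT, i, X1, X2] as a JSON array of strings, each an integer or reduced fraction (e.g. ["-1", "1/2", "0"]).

Exponent matrix [T,Θ,I] × [f,γ,t,ω,ΔT,i,X1,X2]:
  T: [-1 -1  1 -1  0  0  2 -1]
  Θ: [ 0  0  0  0  1  0  0 -3]
  I: [ 0  0  0  0  0  1 -3 -1]
Echelon form has 3 nonzero rows (pivots: f,ΔT,i)
Repeat: f,ΔT,i; free: γ,t,ω,X1,X2
RREF:
  r0: [   1    1   -1    1    0    0   -2    1]
  r1: [   0    0    0    0    1    0    0   -3]
  r2: [   0    0    0    0    0    1   -3   -1]
Fix exponent of X1 at 1, γ at 0, t at 0, ω at 0, X2 at 0; solve each RREF row for its pivot's exponent:
  r0: exp(f) + (-2)·1 = 0 ⇒ exp(f) = 2
  r1: exp(ΔT) + (0)·1 = 0 ⇒ exp(ΔT) = 0
  r2: exp(i) + (-3)·1 = 0 ⇒ exp(i) = 3
Π_4 = f^2 · i^3 · X1

["2", "0", "0", "0", "0", "3", "1", "0"]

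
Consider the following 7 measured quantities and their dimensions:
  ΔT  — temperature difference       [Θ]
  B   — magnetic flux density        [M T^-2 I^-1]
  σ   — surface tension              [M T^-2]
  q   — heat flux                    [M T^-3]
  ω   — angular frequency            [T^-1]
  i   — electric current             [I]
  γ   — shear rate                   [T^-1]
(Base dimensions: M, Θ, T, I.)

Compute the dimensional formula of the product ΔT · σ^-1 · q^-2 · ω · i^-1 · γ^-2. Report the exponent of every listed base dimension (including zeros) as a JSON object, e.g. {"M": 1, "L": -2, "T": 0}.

Exponent matrix [M,Θ,T,I] × [ΔT,B,σ,q,ω,i,γ]:
  M: [ 0  1  1  1  0  0  0]
  Θ: [ 1  0  0  0  0  0  0]
  T: [ 0 -2 -2 -3 -1  0 -1]
  I: [ 0 -1  0  0  0  1  0]
  [M]: (1)·0+(-1)·1+(-2)·1+(1)·0+(-1)·0+(-2)·0 = -3
  [Θ]: (1)·1+(-1)·0+(-2)·0+(1)·0+(-1)·0+(-2)·0 = 1
  [T]: (1)·0+(-1)·-2+(-2)·-3+(1)·-1+(-1)·0+(-2)·-1 = 9
  [I]: (1)·0+(-1)·0+(-2)·0+(1)·0+(-1)·1+(-2)·0 = -1
⇒ M^-3 Θ T^9 I^-1

{"M": -3, "Θ": 1, "T": 9, "I": -1}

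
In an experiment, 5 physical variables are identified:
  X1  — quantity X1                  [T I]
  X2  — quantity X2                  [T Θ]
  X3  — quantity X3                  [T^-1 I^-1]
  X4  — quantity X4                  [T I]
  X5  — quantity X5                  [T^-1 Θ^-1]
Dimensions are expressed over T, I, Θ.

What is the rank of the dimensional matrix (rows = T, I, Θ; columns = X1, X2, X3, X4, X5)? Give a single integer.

Exponent matrix [T,I,Θ] × [X1,X2,X3,X4,X5]:
  T: [ 1  1 -1  1 -1]
  I: [ 1  0 -1  1  0]
  Θ: [ 0  1  0  0 -1]
Echelon form has 2 nonzero rows (pivots: X1,X2)

2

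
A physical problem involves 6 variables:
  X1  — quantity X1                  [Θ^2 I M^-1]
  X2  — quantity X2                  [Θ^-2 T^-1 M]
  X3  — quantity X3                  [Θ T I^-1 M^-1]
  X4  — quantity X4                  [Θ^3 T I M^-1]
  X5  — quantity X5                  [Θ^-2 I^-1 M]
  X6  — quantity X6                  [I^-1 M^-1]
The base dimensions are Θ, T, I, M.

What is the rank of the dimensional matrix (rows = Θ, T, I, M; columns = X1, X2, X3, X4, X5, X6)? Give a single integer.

3

Dimensional matrix (Θ×T×I×M by X1×X2×X3×X4×X5×X6):
  Θ: [ 2 -2  1  3 -2  0]
  T: [ 0 -1  1  1  0  0]
  I: [ 1  0 -1  1 -1 -1]
  M: [-1  1 -1 -1  1 -1]
RREF → pivots at {X1,X2,X3} ⇒ r = 3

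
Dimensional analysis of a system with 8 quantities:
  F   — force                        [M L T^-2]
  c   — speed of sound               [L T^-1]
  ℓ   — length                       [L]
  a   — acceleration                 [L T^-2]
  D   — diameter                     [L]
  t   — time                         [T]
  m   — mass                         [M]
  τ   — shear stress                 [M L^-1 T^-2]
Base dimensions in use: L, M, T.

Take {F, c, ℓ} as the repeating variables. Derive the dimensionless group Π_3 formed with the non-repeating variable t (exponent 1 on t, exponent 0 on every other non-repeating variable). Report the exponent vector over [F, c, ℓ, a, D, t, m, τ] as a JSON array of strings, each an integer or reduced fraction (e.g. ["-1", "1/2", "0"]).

["0", "1", "-1", "0", "0", "1", "0", "0"]

Write exponents as rows L,M,T / cols F,c,ℓ,a,D,t,m,τ:
  L: [ 1  1  1  1  1  0  0 -1]
  M: [ 1  0  0  0  0  0  1  1]
  T: [-2 -1  0 -2  0  1  0 -2]
Row reduction gives pivot columns F,c,ℓ; rank = 3
Repeat: F,c,ℓ; free: a,D,t,m,τ
RREF:
  r0: [   1    0    0    0    0    0    1    1]
  r1: [   0    1    0    2    0   -1   -2    0]
  r2: [   0    0    1   -1    1    1    1   -2]
Fix exponent of t at 1, a at 0, D at 0, m at 0, τ at 0; solve each RREF row for its pivot's exponent:
  r0: exp(F) + (0)·1 = 0 ⇒ exp(F) = 0
  r1: exp(c) + (-1)·1 = 0 ⇒ exp(c) = 1
  r2: exp(ℓ) + (1)·1 = 0 ⇒ exp(ℓ) = -1
Π_3 = c · ℓ^-1 · t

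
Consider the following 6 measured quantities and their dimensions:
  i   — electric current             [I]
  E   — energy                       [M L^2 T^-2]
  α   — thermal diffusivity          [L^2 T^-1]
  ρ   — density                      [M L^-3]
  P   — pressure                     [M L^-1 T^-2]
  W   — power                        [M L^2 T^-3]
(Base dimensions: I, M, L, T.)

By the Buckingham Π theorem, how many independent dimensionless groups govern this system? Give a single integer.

2

Write exponents as rows I,M,L,T / cols i,E,α,ρ,P,W:
  I: [ 1  0  0  0  0  0]
  M: [ 0  1  0  1  1  1]
  L: [ 0  2  2 -3 -1  2]
  T: [ 0 -2 -1  0 -2 -3]
RREF → pivots at {i,E,α,ρ} ⇒ r = 4
Π count = n − r = 6 − 4 = 2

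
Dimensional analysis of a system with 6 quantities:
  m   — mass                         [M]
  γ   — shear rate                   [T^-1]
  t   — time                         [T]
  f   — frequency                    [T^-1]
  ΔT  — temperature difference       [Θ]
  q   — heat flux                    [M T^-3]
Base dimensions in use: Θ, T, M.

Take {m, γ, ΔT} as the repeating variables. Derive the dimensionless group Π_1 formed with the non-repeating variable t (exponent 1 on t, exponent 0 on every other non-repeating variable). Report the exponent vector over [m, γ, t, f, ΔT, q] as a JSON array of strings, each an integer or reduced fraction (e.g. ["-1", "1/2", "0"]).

Exponent matrix [Θ,T,M] × [m,γ,t,f,ΔT,q]:
  Θ: [ 0  0  0  0  1  0]
  T: [ 0 -1  1 -1  0 -3]
  M: [ 1  0  0  0  0  1]
Echelon form has 3 nonzero rows (pivots: m,γ,ΔT)
Pivot set = {m,γ,ΔT}, free = {t,f,q}
RREF:
  r0: [   1    0    0    0    0    1]
  r1: [   0    1   -1    1    0    3]
  r2: [   0    0    0    0    1    0]
Fix exponent of t at 1, f at 0, q at 0; solve each RREF row for its pivot's exponent:
  r0: exp(m) + (0)·1 = 0 ⇒ exp(m) = 0
  r1: exp(γ) + (-1)·1 = 0 ⇒ exp(γ) = 1
  r2: exp(ΔT) + (0)·1 = 0 ⇒ exp(ΔT) = 0
Π_1 = γ · t

["0", "1", "1", "0", "0", "0"]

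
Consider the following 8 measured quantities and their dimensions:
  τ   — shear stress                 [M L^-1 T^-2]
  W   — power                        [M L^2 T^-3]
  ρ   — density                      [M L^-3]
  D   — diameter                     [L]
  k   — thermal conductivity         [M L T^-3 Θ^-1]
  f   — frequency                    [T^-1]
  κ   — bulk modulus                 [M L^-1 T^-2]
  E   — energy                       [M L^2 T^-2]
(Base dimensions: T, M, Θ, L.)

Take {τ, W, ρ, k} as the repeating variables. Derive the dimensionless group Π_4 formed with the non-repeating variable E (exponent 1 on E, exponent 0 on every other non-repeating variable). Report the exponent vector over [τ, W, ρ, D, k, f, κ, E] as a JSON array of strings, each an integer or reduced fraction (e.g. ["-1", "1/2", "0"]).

["5/4", "-3/2", "-3/4", "0", "0", "0", "0", "1"]

Dimensional matrix (T×M×Θ×L by τ×W×ρ×D×k×f×κ×E):
  T: [-2 -3  0  0 -3 -1 -2 -2]
  M: [ 1  1  1  0  1  0  1  1]
  Θ: [ 0  0  0  0 -1  0  0  0]
  L: [-1  2 -3  1  1  0 -1  2]
Echelon form has 4 nonzero rows (pivots: τ,W,ρ,k)
Repeat: τ,W,ρ,k; free: D,f,κ,E
RREF:
  r0: [   1    0    0 -3/4    0  5/4    1 -5/4]
  r1: [   0    1    0  1/2    0 -1/2    0  3/2]
  r2: [   0    0    1  1/4    0 -3/4    0  3/4]
  r3: [   0    0    0    0    1    0    0    0]
Fix exponent of E at 1, D at 0, f at 0, κ at 0; solve each RREF row for its pivot's exponent:
  r0: exp(τ) + (-5/4)·1 = 0 ⇒ exp(τ) = 5/4
  r1: exp(W) + (3/2)·1 = 0 ⇒ exp(W) = -3/2
  r2: exp(ρ) + (3/4)·1 = 0 ⇒ exp(ρ) = -3/4
  r3: exp(k) + (0)·1 = 0 ⇒ exp(k) = 0
Π_4 = τ^(5/4) · W^(-3/2) · ρ^(-3/4) · E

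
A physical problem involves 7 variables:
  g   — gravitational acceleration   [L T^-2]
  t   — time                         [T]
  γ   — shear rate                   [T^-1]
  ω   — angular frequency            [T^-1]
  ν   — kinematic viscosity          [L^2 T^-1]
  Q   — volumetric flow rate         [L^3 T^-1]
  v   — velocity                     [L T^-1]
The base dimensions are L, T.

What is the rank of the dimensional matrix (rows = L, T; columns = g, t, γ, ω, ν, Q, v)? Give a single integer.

Dimensional matrix (L×T by g×t×γ×ω×ν×Q×v):
  L: [ 1  0  0  0  2  3  1]
  T: [-2  1 -1 -1 -1 -1 -1]
RREF → pivots at {g,t} ⇒ r = 2

2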